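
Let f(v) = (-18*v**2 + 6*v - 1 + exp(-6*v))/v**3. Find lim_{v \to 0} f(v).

-36

Direct substitution gives 0/0.
Apply L'Hôpital: lim (-36*v + 6 - 6*e^(-6*v))/(3*v^2), still 0/0.
Apply L'Hôpital: lim (-36 + 36*e^(-6*v))/(6*v), still 0/0.
After 3 applications of L'Hôpital's rule the quotient is (-216*e^(-6*v))/(6); substituting v = 0 gives -36.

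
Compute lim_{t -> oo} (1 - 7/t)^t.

e^(-7)

Write it as [(1 - 7/t)^t]^(1) · (1 - 7/t)^(0). The bracketed term tends to e^(-7) and the second factor to 1, so the limit is e^(-7).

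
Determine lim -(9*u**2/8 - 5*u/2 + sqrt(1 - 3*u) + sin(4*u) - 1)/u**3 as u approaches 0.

Substitution gives 0/0; apply L'Hôpital's rule 3 times.
After differentiating numerator and denominator 3 times the quotient is (-64*cos(4*u) - 81/(8*(1 - 3*u)^(5/2)))/(-6); at u = 0 this is 593/48.

593/48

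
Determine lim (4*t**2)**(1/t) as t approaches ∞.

1

Base → ∞ and exponent → 0: an ∞^0 form.
Take logs: (1/t)·ln(4·t^2) = (ln 4 + 2·ln t)/t → 0.
So the limit is e^0 = 1.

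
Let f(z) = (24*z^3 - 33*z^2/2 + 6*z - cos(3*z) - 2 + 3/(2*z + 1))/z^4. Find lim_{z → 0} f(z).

Substitution gives 0/0 (the numerator vanishes to order 4).
Expand each term to order z^4: the coefficient of z^4 in −cos(3z) is -27/8 and in 3·1/(1 + 2z) is 48.
Lower-order terms cancel with the polynomial part, so the numerator is (357/8)·z^4 + o(z^4), and the limit is (357/8)/(1) = 357/8.

357/8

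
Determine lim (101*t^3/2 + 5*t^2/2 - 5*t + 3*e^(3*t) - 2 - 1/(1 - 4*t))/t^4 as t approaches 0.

Substitution gives 0/0 (the numerator vanishes to order 4).
Expand each term to order t^4: the coefficient of t^4 in 3·e^(3t) is 81/8 and in −1/(1 - 4t) is -256.
Lower-order terms cancel with the polynomial part, so the numerator is (-1967/8)·t^4 + o(t^4), and the limit is (-1967/8)/(1) = -1967/8.

-1967/8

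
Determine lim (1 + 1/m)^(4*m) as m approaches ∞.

Write it as [(1 + 1/m)^m]^(4) · (1 + 1/m)^(0). The bracketed term tends to e^(1) and the second factor to 1, so the limit is e^(4).

e^(4)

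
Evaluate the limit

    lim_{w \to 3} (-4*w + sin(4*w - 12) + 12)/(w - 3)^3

Direct substitution gives 0/0.
Apply L'Hôpital: lim (4*cos(4*w - 12) - 4)/(3*(w - 3)^2), still 0/0.
Apply L'Hôpital: lim (-16*sin(4*w - 12))/(6*w - 18), still 0/0.
After 3 applications of L'Hôpital's rule the quotient is (-64*cos(4*w - 12))/(6); substituting w = 3 gives -32/3.

-32/3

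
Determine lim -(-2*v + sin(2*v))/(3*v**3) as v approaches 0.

4/9

Direct substitution gives 0/0.
Apply L'Hôpital: lim (2*cos(2*v) - 2)/(-9*v^2), still 0/0.
Apply L'Hôpital: lim (-4*sin(2*v))/(-18*v), still 0/0.
After 3 applications of L'Hôpital's rule the quotient is (-8*cos(2*v))/(-18); substituting v = 0 gives 4/9.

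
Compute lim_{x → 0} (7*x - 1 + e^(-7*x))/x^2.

Direct substitution gives 0/0.
Apply L'Hôpital: lim (7 - 7*e^(-7*x))/(2*x), still 0/0.
After 2 applications of L'Hôpital's rule the quotient is (49*e^(-7*x))/(2); substituting x = 0 gives 49/2.

49/2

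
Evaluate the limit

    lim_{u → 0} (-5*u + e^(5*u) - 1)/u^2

25/2

Direct substitution gives 0/0.
Apply L'Hôpital: lim (5*e^(5*u) - 5)/(2*u), still 0/0.
After 2 applications of L'Hôpital's rule the quotient is (25*e^(5*u))/(2); substituting u = 0 gives 25/2.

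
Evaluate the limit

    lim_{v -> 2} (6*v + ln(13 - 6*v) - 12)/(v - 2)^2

-18

Direct substitution gives 0/0.
Apply L'Hôpital: lim (6 - 6/(13 - 6*v))/(2*v - 4), still 0/0.
After 2 applications of L'Hôpital's rule the quotient is (-36/(13 - 6*v)^2)/(2); substituting v = 2 gives -18.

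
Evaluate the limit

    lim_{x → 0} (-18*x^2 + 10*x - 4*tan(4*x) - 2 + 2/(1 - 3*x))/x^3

-94/3

Substitution gives 0/0 (the numerator vanishes to order 3).
Expand each term to order x^3: the coefficient of x^3 in -4·tan(4x) is -256/3 and in 2·1/(1 - 3x) is 54.
Lower-order terms cancel with the polynomial part, so the numerator is (-94/3)·x^3 + o(x^3), and the limit is (-94/3)/(1) = -94/3.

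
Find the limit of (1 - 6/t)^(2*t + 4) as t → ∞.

Write it as [(1 - 6/t)^t]^(2) · (1 - 6/t)^(4). The bracketed term tends to e^(-6) and the second factor to 1, so the limit is e^(-12).

e^(-12)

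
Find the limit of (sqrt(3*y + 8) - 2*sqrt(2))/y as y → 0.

3*√(2)/8

Substitution gives 0/0. Multiply numerator and denominator by the conjugate √(8 + 3y) + √8.
The numerator becomes (8 + 3y) − 8 = 3y, so the expression simplifies to 3/(√(8 + 3y) + √8).
Letting y → 0 gives 3/(2√8) = 3*√(2)/8.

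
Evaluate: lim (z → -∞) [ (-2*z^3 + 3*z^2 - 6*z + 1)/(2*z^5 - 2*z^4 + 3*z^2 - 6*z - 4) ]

The denominator has degree 5 and the numerator degree 3. Dividing numerator and denominator by z^5 sends every term to 0 except the leading denominator term, so the limit is 0.

0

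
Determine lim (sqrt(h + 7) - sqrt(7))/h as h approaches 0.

Substitution gives 0/0. Multiply numerator and denominator by the conjugate √(7 + h) + √7.
The numerator becomes (7 + h) − 7 = h, so the expression simplifies to 1/(√(7 + h) + √7).
Letting h → 0 gives 1/(2√7) = √(7)/14.

√(7)/14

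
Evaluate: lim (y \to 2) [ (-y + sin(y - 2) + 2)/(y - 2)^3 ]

Direct substitution gives 0/0.
Apply L'Hôpital: lim (cos(y - 2) - 1)/(3*(y - 2)^2), still 0/0.
Apply L'Hôpital: lim (-sin(y - 2))/(6*y - 12), still 0/0.
After 3 applications of L'Hôpital's rule the quotient is (-cos(y - 2))/(6); substituting y = 2 gives -1/6.

-1/6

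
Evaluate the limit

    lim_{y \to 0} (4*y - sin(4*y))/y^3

32/3

Direct substitution gives 0/0.
Apply L'Hôpital: lim (4 - 4*cos(4*y))/(3*y^2), still 0/0.
Apply L'Hôpital: lim (16*sin(4*y))/(6*y), still 0/0.
After 3 applications of L'Hôpital's rule the quotient is (64*cos(4*y))/(6); substituting y = 0 gives 32/3.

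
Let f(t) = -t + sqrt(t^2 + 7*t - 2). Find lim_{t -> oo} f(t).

7/2

This has the form ∞ − ∞. Multiply and divide by the conjugate √(t^2 + 7*t - 2) + t.
That gives (7t - 2) / (√(t^2 + 7*t - 2) + t).
Divide numerator and denominator by t: the limit is 7/(2·1) = 7/2.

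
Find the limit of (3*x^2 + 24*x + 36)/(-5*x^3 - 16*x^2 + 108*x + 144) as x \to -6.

Direct substitution gives 0/0, so factor. Both numerator and denominator have (x + 6) as a factor.
After cancelling, the expression reduces to (3*x + 6)/(-5*x^2 + 14*x + 24).
Substituting x = -6 gives 1/20.

1/20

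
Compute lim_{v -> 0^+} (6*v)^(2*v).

1

Base → 0⁺ and exponent → 0⁺: a 0^0 form.
Take logs: 2v·ln(6v). This is 0·(−∞); rewriting as ln(6v)/(1/(2v)) and applying L'Hôpital gives 0.
Hence the limit is e^0 = 1.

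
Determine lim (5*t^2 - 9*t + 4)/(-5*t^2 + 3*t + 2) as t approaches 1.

Direct substitution gives 0/0, so factor. Both numerator and denominator have (t - 1) as a factor.
After cancelling, the expression reduces to (5*t - 4)/(-5*t - 2).
Substituting t = 1 gives -1/7.

-1/7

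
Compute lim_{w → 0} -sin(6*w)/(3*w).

Substitution gives 0/0.
Write it as (6/(-3))·sin(6w)/(6w); since sin(u)/u → 1, the limit is -2.

-2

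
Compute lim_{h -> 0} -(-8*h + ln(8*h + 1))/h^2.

32

Direct substitution gives 0/0.
Apply L'Hôpital: lim (-8 + 8/(8*h + 1))/(-2*h), still 0/0.
After 2 applications of L'Hôpital's rule the quotient is (-64/(8*h + 1)^2)/(-2); substituting h = 0 gives 32.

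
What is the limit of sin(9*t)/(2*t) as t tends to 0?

9/2

Substitution gives 0/0.
Write it as (9/2)·sin(9t)/(9t); since sin(u)/u → 1, the limit is 9/2.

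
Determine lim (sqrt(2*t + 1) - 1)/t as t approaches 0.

A 0/0 form; rationalise with √(1 + 2t) + √1. This collapses the numerator to 2t, leaving 2/(√(1 + 2t) + √1) → 2/(2√1) = 1.

1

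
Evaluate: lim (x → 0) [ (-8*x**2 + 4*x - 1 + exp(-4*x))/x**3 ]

Direct substitution gives 0/0.
Apply L'Hôpital: lim (-16*x + 4 - 4*e^(-4*x))/(3*x^2), still 0/0.
Apply L'Hôpital: lim (-16 + 16*e^(-4*x))/(6*x), still 0/0.
After 3 applications of L'Hôpital's rule the quotient is (-64*e^(-4*x))/(6); substituting x = 0 gives -32/3.

-32/3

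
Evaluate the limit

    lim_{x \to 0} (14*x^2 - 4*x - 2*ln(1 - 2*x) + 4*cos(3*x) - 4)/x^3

16/3

Substitution gives 0/0 (the numerator vanishes to order 3).
Expand each term to order x^3: the coefficient of x^3 in -2·ln(1 - 2x) is 16/3 and in 4·cos(3x) is 0.
Lower-order terms cancel with the polynomial part, so the numerator is (16/3)·x^3 + o(x^3), and the limit is (16/3)/(1) = 16/3.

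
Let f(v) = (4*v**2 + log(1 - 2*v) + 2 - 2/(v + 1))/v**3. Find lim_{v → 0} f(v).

-2/3

Substitution gives 0/0; apply L'Hôpital's rule 3 times.
After differentiating numerator and denominator 3 times the quotient is (16/(2*v - 1)^3 + 12/(v + 1)^4)/(6); at v = 0 this is -2/3.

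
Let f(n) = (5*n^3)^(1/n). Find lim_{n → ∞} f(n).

Base → ∞ and exponent → 0: an ∞^0 form.
Take logs: (1/n)·ln(5·n^3) = (ln 5 + 3·ln n)/n → 0.
So the limit is e^0 = 1.

1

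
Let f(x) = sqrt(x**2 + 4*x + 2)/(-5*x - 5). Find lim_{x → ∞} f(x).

-1/5

For large |x|, √(x^2 + 4*x + 2) ≈ √1·|x| and the denominator ≈ -5x.
Since x → +∞, |x| = x, giving √1/(-5) = -1/5.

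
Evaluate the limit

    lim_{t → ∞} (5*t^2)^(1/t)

1

Base → ∞ and exponent → 0: an ∞^0 form.
Take logs: (1/t)·ln(5·t^2) = (ln 5 + 2·ln t)/t → 0.
So the limit is e^0 = 1.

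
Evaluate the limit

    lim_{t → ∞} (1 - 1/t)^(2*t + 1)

e^(-2)

The base → 1 and the exponent → ∞: a 1^∞ form.
Take logarithms: (2t + 1)·ln(1 - 1/t). Since ln(1+u) ~ u for small u, this behaves like (2t)·(-1/t) → -2.
So the limit is e^(-2).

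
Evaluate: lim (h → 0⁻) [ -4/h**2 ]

As h → 0⁻, (h) → 0⁻, so (h)^2 → 0⁺ and -4/(h)^2 → -∞.

-∞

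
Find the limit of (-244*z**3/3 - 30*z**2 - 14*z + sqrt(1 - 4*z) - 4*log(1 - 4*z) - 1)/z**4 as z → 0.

Substitution gives 0/0 (the numerator vanishes to order 4).
Expand each term to order z^4: the coefficient of z^4 in √(1 - 4z) is -10 and in -4·ln(1 - 4z) is 256.
Lower-order terms cancel with the polynomial part, so the numerator is (246)·z^4 + o(z^4), and the limit is (246)/(1) = 246.

246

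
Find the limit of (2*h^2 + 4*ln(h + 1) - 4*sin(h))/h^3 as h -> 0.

2

Substitution gives 0/0 (the numerator vanishes to order 3).
Expand each term to order h^3: the coefficient of h^3 in -4·sin(h) is 2/3 and in 4·ln(1 + h) is 4/3.
Lower-order terms cancel with the polynomial part, so the numerator is (2)·h^3 + o(h^3), and the limit is (2)/(1) = 2.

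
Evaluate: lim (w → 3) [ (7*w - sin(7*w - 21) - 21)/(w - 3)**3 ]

Direct substitution gives 0/0.
Apply L'Hôpital: lim (7 - 7*cos(7*w - 21))/(3*(w - 3)^2), still 0/0.
Apply L'Hôpital: lim (49*sin(7*w - 21))/(6*w - 18), still 0/0.
After 3 applications of L'Hôpital's rule the quotient is (343*cos(7*w - 21))/(6); substituting w = 3 gives 343/6.

343/6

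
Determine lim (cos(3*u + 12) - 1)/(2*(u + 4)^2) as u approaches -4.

-9/4

Direct substitution gives 0/0.
Apply L'Hôpital: lim (-3*sin(3*u + 12))/(4*u + 16), still 0/0.
After 2 applications of L'Hôpital's rule the quotient is (-9*cos(3*u + 12))/(4); substituting u = -4 gives -9/4.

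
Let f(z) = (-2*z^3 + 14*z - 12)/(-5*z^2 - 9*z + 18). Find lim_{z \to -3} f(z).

-40/21

Direct substitution gives 0/0, so factor. Both numerator and denominator have (z + 3) as a factor.
After cancelling, the expression reduces to (-2*z^2 + 6*z - 4)/(6 - 5*z).
Substituting z = -3 gives -40/21.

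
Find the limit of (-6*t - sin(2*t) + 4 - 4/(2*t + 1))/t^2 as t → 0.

Substitution gives 0/0; apply L'Hôpital's rule 2 times.
After differentiating numerator and denominator 2 times the quotient is (4*sin(2*t) - 32/(2*t + 1)^3)/(2); at t = 0 this is -16.

-16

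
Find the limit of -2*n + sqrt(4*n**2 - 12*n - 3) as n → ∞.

-3

An ∞ − ∞ form. Rationalising with the conjugate, the difference becomes (-12n - 3) / (√(4*n^2 - 12*n - 3) + 2n).
For large n the denominator behaves like 2·2n, so the quotient tends to -12/4 = -3.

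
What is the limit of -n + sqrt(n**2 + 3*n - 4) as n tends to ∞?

This has the form ∞ − ∞. Multiply and divide by the conjugate √(n^2 + 3*n - 4) + n.
That gives (3n - 4) / (√(n^2 + 3*n - 4) + n).
Divide numerator and denominator by n: the limit is 3/(2·1) = 3/2.

3/2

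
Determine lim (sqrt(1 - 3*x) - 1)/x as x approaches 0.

A 0/0 form; rationalise with √(1 - 3x) + √1. This collapses the numerator to -3x, leaving -3/(√(1 - 3x) + √1) → -3/(2√1) = -3/2.

-3/2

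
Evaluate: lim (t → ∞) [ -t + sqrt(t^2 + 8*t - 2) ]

This has the form ∞ − ∞. Multiply and divide by the conjugate √(t^2 + 8*t - 2) + t.
That gives (8t - 2) / (√(t^2 + 8*t - 2) + t).
Divide numerator and denominator by t: the limit is 8/(2·1) = 4.

4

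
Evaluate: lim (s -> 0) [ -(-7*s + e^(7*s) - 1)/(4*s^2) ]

Direct substitution gives 0/0.
Apply L'Hôpital: lim (7*e^(7*s) - 7)/(-8*s), still 0/0.
After 2 applications of L'Hôpital's rule the quotient is (49*e^(7*s))/(-8); substituting s = 0 gives -49/8.

-49/8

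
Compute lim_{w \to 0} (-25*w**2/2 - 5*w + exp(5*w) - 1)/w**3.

Direct substitution gives 0/0.
Apply L'Hôpital: lim (-25*w + 5*e^(5*w) - 5)/(3*w^2), still 0/0.
Apply L'Hôpital: lim (25*e^(5*w) - 25)/(6*w), still 0/0.
After 3 applications of L'Hôpital's rule the quotient is (125*e^(5*w))/(6); substituting w = 0 gives 125/6.

125/6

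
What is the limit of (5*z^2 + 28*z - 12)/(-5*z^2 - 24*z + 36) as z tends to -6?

-8/9

Since z = -6 makes numerator and denominator zero, (z + 6) divides both.
Cancelling it gives (5*z - 2)/(6 - 5*z); now plug in z = -6 to get -8/9.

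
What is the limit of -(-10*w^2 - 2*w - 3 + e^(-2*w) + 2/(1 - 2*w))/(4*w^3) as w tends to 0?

Substitution gives 0/0; apply L'Hôpital's rule 3 times.
After differentiating numerator and denominator 3 times the quotient is (-8*e^(-2*w) + 96/(2*w - 1)^4)/(-24); at w = 0 this is -11/3.

-11/3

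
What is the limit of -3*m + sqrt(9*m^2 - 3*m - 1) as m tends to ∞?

An ∞ − ∞ form. Rationalising with the conjugate, the difference becomes (-3m - 1) / (√(9*m^2 - 3*m - 1) + 3m).
For large m the denominator behaves like 2·3m, so the quotient tends to -3/6 = -1/2.

-1/2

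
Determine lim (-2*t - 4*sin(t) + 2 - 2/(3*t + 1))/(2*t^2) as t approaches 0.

Substitution gives 0/0; apply L'Hôpital's rule 2 times.
After differentiating numerator and denominator 2 times the quotient is (4*sin(t) - 36/(3*t + 1)^3)/(4); at t = 0 this is -9.

-9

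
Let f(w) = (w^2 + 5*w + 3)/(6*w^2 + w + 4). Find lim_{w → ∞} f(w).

Numerator and denominator both have degree 2.
Dividing every term by w^2, all lower-order terms vanish and the limit is the ratio of leading coefficients, 1/(6) = 1/6.

1/6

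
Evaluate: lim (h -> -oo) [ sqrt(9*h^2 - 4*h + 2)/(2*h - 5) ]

For large |h|, √(9*h^2 - 4*h + 2) ≈ √9·|h| and the denominator ≈ 2h.
Since h → −∞, |h| = −h, giving −√9/(2) = -3/2.

-3/2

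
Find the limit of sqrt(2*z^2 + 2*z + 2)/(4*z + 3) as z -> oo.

√(2)/4

For large |z|, √(2*z^2 + 2*z + 2) ≈ √2·|z| and the denominator ≈ 4z.
Since z → +∞, |z| = z, giving √2/(4) = √(2)/4.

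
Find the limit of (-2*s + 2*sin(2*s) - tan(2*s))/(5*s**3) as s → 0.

Substitution gives 0/0; apply L'Hôpital's rule 3 times.
After differentiating numerator and denominator 3 times the quotient is (-16*cos(2*s) - 48*tan(2*s)^4 - 64*tan(2*s)^2 - 16)/(30); at s = 0 this is -16/15.

-16/15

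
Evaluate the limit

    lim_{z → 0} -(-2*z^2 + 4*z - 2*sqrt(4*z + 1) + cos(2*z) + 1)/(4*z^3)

2

Substitution gives 0/0; apply L'Hôpital's rule 3 times.
After differentiating numerator and denominator 3 times the quotient is (8*sin(2*z) - 48/(4*z + 1)^(5/2))/(-24); at z = 0 this is 2.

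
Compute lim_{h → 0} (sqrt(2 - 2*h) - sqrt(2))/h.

A 0/0 form; rationalise with √(2 - 2h) + √2. This collapses the numerator to -2h, leaving -2/(√(2 - 2h) + √2) → -2/(2√2) = -√(2)/2.

-√(2)/2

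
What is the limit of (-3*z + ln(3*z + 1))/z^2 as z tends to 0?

-9/2

Direct substitution gives 0/0.
Apply L'Hôpital: lim (-3 + 3/(3*z + 1))/(2*z), still 0/0.
After 2 applications of L'Hôpital's rule the quotient is (-9/(3*z + 1)^2)/(2); substituting z = 0 gives -9/2.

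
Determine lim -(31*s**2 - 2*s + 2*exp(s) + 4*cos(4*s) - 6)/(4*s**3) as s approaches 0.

Substitution gives 0/0; apply L'Hôpital's rule 3 times.
After differentiating numerator and denominator 3 times the quotient is (2*e^(s) + 256*sin(4*s))/(-24); at s = 0 this is -1/12.

-1/12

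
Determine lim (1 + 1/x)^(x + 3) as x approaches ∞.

e

Write it as [(1 + 1/x)^x]^(1) · (1 + 1/x)^(3). The bracketed term tends to e^(1) and the second factor to 1, so the limit is e^(1).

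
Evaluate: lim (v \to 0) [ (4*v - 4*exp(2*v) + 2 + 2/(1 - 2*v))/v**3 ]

32/3

Substitution gives 0/0 (the numerator vanishes to order 3).
Expand each term to order v^3: the coefficient of v^3 in -4·e^(2v) is -16/3 and in 2·1/(1 - 2v) is 16.
Lower-order terms cancel with the polynomial part, so the numerator is (32/3)·v^3 + o(v^3), and the limit is (32/3)/(1) = 32/3.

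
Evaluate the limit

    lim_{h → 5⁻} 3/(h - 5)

As h → 5⁻, (h - 5) → 0⁻, so (h - 5)^1 → 0⁻ and 3/(h - 5)^1 → -∞.

-∞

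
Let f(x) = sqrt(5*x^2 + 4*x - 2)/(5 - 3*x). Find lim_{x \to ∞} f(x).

For large |x|, √(5*x^2 + 4*x - 2) ≈ √5·|x| and the denominator ≈ -3x.
Since x → +∞, |x| = x, giving √5/(-3) = -√(5)/3.

-√(5)/3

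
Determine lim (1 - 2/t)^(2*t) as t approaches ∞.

e^(-4)

The base → 1 and the exponent → ∞: a 1^∞ form.
Take logarithms: (2t)·ln(1 - 2/t). Since ln(1+u) ~ u for small u, this behaves like (2t)·(-2/t) → -4.
So the limit is e^(-4).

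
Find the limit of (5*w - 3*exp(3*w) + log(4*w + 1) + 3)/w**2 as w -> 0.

-43/2

Substitution gives 0/0 (the numerator vanishes to order 2).
Expand each term to order w^2: the coefficient of w^2 in -3·e^(3w) is -27/2 and in ln(1 + 4w) is -8.
Lower-order terms cancel with the polynomial part, so the numerator is (-43/2)·w^2 + o(w^2), and the limit is (-43/2)/(1) = -43/2.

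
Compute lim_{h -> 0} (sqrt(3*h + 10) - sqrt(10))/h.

3*√(10)/20

A 0/0 form; rationalise with √(10 + 3h) + √10. This collapses the numerator to 3h, leaving 3/(√(10 + 3h) + √10) → 3/(2√10) = 3*√(10)/20.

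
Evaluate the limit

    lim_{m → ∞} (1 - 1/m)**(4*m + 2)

e^(-4)

The base → 1 and the exponent → ∞: a 1^∞ form.
Take logarithms: (4m + 2)·ln(1 - 1/m). Since ln(1+u) ~ u for small u, this behaves like (4m)·(-1/m) → -4.
So the limit is e^(-4).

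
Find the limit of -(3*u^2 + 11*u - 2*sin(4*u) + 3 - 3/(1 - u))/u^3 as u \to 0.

Substitution gives 0/0 (the numerator vanishes to order 3).
Expand each term to order u^3: the coefficient of u^3 in -2·sin(4u) is 64/3 and in -3·1/(1 - u) is -3.
Lower-order terms cancel with the polynomial part, so the numerator is (55/3)·u^3 + o(u^3), and the limit is (55/3)/(-1) = -55/3.

-55/3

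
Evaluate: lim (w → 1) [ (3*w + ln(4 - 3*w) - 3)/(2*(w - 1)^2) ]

-9/4

Direct substitution gives 0/0.
Apply L'Hôpital: lim (3 - 3/(4 - 3*w))/(4*w - 4), still 0/0.
After 2 applications of L'Hôpital's rule the quotient is (-9/(4 - 3*w)^2)/(4); substituting w = 1 gives -9/4.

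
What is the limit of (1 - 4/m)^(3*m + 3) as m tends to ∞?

e^(-12)

The base → 1 and the exponent → ∞: a 1^∞ form.
Take logarithms: (3m + 3)·ln(1 - 4/m). Since ln(1+u) ~ u for small u, this behaves like (3m)·(-4/m) → -12.
So the limit is e^(-12).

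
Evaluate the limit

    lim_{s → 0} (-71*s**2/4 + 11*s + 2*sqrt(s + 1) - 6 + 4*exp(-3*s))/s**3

-143/8

Substitution gives 0/0 (the numerator vanishes to order 3).
Expand each term to order s^3: the coefficient of s^3 in 2·√(1 + s) is 1/8 and in 4·e^(-3s) is -18.
Lower-order terms cancel with the polynomial part, so the numerator is (-143/8)·s^3 + o(s^3), and the limit is (-143/8)/(1) = -143/8.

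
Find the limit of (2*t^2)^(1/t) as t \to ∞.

1

Base → ∞ and exponent → 0: an ∞^0 form.
Take logs: (1/t)·ln(2·t^2) = (ln 2 + 2·ln t)/t → 0.
So the limit is e^0 = 1.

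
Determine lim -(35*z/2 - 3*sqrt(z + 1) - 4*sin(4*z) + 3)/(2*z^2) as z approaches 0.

-3/16

Substitution gives 0/0; apply L'Hôpital's rule 2 times.
After differentiating numerator and denominator 2 times the quotient is (64*sin(4*z) + 3/(4*(z + 1)^(3/2)))/(-4); at z = 0 this is -3/16.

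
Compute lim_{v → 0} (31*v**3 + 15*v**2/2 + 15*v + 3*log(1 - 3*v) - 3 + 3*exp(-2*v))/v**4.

Substitution gives 0/0 (the numerator vanishes to order 4).
Expand each term to order v^4: the coefficient of v^4 in 3·e^(-2v) is 2 and in 3·ln(1 - 3v) is -243/4.
Lower-order terms cancel with the polynomial part, so the numerator is (-235/4)·v^4 + o(v^4), and the limit is (-235/4)/(1) = -235/4.

-235/4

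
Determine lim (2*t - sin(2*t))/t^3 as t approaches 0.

4/3

Direct substitution gives 0/0.
Apply L'Hôpital: lim (2 - 2*cos(2*t))/(3*t^2), still 0/0.
Apply L'Hôpital: lim (4*sin(2*t))/(6*t), still 0/0.
After 3 applications of L'Hôpital's rule the quotient is (8*cos(2*t))/(6); substituting t = 0 gives 4/3.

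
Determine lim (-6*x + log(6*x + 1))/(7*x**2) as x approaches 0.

-18/7

Direct substitution gives 0/0.
Apply L'Hôpital: lim (-6 + 6/(6*x + 1))/(14*x), still 0/0.
After 2 applications of L'Hôpital's rule the quotient is (-36/(6*x + 1)^2)/(14); substituting x = 0 gives -18/7.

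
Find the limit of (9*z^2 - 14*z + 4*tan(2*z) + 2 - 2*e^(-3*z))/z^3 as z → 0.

Substitution gives 0/0; apply L'Hôpital's rule 3 times.
After differentiating numerator and denominator 3 times the quotient is (2*(32*(3*tan(2*z)^2 + 1)*e^(3*z)/cos(2*z)^2 + 27)*e^(-3*z))/(6); at z = 0 this is 59/3.

59/3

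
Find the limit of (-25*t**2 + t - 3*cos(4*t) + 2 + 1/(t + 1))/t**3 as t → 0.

Substitution gives 0/0; apply L'Hôpital's rule 3 times.
After differentiating numerator and denominator 3 times the quotient is (-192*sin(4*t) - 6/(t + 1)^4)/(6); at t = 0 this is -1.

-1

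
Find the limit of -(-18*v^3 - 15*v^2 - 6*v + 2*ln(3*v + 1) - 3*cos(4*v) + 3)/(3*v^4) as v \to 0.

Substitution gives 0/0 (the numerator vanishes to order 4).
Expand each term to order v^4: the coefficient of v^4 in -3·cos(4v) is -32 and in 2·ln(1 + 3v) is -81/2.
Lower-order terms cancel with the polynomial part, so the numerator is (-145/2)·v^4 + o(v^4), and the limit is (-145/2)/(-3) = 145/6.

145/6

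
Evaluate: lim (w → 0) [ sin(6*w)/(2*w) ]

3

Substitution gives 0/0.
Write it as (6/2)·sin(6w)/(6w); since sin(u)/u → 1, the limit is 3.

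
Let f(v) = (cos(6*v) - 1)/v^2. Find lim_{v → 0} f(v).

-18

Direct substitution gives 0/0.
Apply L'Hôpital: lim (-6*sin(6*v))/(2*v), still 0/0.
After 2 applications of L'Hôpital's rule the quotient is (-36*cos(6*v))/(2); substituting v = 0 gives -18.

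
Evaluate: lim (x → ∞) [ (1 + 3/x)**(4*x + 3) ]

Write it as [(1 + 3/x)^x]^(4) · (1 + 3/x)^(3). The bracketed term tends to e^(3) and the second factor to 1, so the limit is e^(12).

e^(12)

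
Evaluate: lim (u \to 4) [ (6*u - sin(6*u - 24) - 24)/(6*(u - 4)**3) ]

6

Direct substitution gives 0/0.
Apply L'Hôpital: lim (6 - 6*cos(6*u - 24))/(18*(u - 4)^2), still 0/0.
Apply L'Hôpital: lim (36*sin(6*u - 24))/(36*u - 144), still 0/0.
After 3 applications of L'Hôpital's rule the quotient is (216*cos(6*u - 24))/(36); substituting u = 4 gives 6.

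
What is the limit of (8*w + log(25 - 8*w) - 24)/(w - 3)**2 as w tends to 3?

-32

Direct substitution gives 0/0.
Apply L'Hôpital: lim (8 - 8/(25 - 8*w))/(2*w - 6), still 0/0.
After 2 applications of L'Hôpital's rule the quotient is (-64/(25 - 8*w)^2)/(2); substituting w = 3 gives -32.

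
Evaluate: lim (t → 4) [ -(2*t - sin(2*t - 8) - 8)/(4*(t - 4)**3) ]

-1/3

Direct substitution gives 0/0.
Apply L'Hôpital: lim (2 - 2*cos(2*t - 8))/(-12*(t - 4)^2), still 0/0.
Apply L'Hôpital: lim (4*sin(2*t - 8))/(96 - 24*t), still 0/0.
After 3 applications of L'Hôpital's rule the quotient is (8*cos(2*t - 8))/(-24); substituting t = 4 gives -1/3.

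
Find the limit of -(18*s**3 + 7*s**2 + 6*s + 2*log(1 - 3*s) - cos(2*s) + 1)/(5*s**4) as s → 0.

247/30

Substitution gives 0/0 (the numerator vanishes to order 4).
Expand each term to order s^4: the coefficient of s^4 in −cos(2s) is -2/3 and in 2·ln(1 - 3s) is -81/2.
Lower-order terms cancel with the polynomial part, so the numerator is (-247/6)·s^4 + o(s^4), and the limit is (-247/6)/(-5) = 247/30.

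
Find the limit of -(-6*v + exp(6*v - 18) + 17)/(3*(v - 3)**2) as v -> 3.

Direct substitution gives 0/0.
Apply L'Hôpital: lim (6*e^(6*v - 18) - 6)/(18 - 6*v), still 0/0.
After 2 applications of L'Hôpital's rule the quotient is (36*e^(6*v - 18))/(-6); substituting v = 3 gives -6.

-6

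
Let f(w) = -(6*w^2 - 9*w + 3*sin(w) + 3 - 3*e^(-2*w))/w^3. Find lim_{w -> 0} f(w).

-7/2

Substitution gives 0/0 (the numerator vanishes to order 3).
Expand each term to order w^3: the coefficient of w^3 in 3·sin(w) is -1/2 and in -3·e^(-2w) is 4.
Lower-order terms cancel with the polynomial part, so the numerator is (7/2)·w^3 + o(w^3), and the limit is (7/2)/(-1) = -7/2.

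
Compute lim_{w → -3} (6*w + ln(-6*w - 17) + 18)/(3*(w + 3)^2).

-6

Direct substitution gives 0/0.
Apply L'Hôpital: lim (6 - 6/(-6*w - 17))/(6*w + 18), still 0/0.
After 2 applications of L'Hôpital's rule the quotient is (-36/(-6*w - 17)^2)/(6); substituting w = -3 gives -6.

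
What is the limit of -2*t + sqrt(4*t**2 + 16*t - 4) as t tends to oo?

This has the form ∞ − ∞. Multiply and divide by the conjugate √(4*t^2 + 16*t - 4) + 2t.
That gives (16t - 4) / (√(4*t^2 + 16*t - 4) + 2t).
Divide numerator and denominator by t: the limit is 16/(2·2) = 4.

4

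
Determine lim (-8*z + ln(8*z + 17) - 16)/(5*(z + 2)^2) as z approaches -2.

Direct substitution gives 0/0.
Apply L'Hôpital: lim (-8 + 8/(8*z + 17))/(10*z + 20), still 0/0.
After 2 applications of L'Hôpital's rule the quotient is (-64/(8*z + 17)^2)/(10); substituting z = -2 gives -32/5.

-32/5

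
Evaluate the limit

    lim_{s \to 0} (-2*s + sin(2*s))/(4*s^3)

-1/3

Direct substitution gives 0/0.
Apply L'Hôpital: lim (2*cos(2*s) - 2)/(12*s^2), still 0/0.
Apply L'Hôpital: lim (-4*sin(2*s))/(24*s), still 0/0.
After 3 applications of L'Hôpital's rule the quotient is (-8*cos(2*s))/(24); substituting s = 0 gives -1/3.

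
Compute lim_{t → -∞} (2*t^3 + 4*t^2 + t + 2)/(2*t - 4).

The numerator has higher degree (3 > 1); the quotient behaves like (2/(2))·t^2 for large |t|.
As t → −∞ this diverges to ∞.

∞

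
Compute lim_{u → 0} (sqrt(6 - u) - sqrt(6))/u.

-√(6)/12

A 0/0 form; rationalise with √(6 - u) + √6. This collapses the numerator to -u, leaving -1/(√(6 - u) + √6) → -1/(2√6) = -√(6)/12.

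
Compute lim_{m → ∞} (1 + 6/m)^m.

Let L be the limit and take ln: ln L = lim (m)·ln(1 + 6/m) = lim (m)·(6/m + O(1/m²)) = 6.
Hence L = e^(6).

e^(6)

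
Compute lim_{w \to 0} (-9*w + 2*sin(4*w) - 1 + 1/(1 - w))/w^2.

1

Substitution gives 0/0; apply L'Hôpital's rule 2 times.
After differentiating numerator and denominator 2 times the quotient is (-32*sin(4*w) - 2/(w - 1)^3)/(2); at w = 0 this is 1.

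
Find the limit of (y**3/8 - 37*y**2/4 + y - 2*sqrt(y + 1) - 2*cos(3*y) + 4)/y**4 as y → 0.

Substitution gives 0/0 (the numerator vanishes to order 4).
Expand each term to order y^4: the coefficient of y^4 in -2·cos(3y) is -27/4 and in -2·√(1 + y) is 5/64.
Lower-order terms cancel with the polynomial part, so the numerator is (-427/64)·y^4 + o(y^4), and the limit is (-427/64)/(1) = -427/64.

-427/64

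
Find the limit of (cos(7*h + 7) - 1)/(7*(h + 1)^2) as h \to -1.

Direct substitution gives 0/0.
Apply L'Hôpital: lim (-7*sin(7*h + 7))/(14*h + 14), still 0/0.
After 2 applications of L'Hôpital's rule the quotient is (-49*cos(7*h + 7))/(14); substituting h = -1 gives -7/2.

-7/2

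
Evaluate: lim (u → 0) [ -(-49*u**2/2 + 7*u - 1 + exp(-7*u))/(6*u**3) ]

Direct substitution gives 0/0.
Apply L'Hôpital: lim (-49*u + 7 - 7*e^(-7*u))/(-18*u^2), still 0/0.
Apply L'Hôpital: lim (-49 + 49*e^(-7*u))/(-36*u), still 0/0.
After 3 applications of L'Hôpital's rule the quotient is (-343*e^(-7*u))/(-36); substituting u = 0 gives 343/36.

343/36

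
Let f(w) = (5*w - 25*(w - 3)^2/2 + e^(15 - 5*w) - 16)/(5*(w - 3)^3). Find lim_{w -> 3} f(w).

-25/6

Direct substitution gives 0/0.
Apply L'Hôpital: lim (-25*w - 5*e^(15 - 5*w) + 80)/(15*(w - 3)^2), still 0/0.
Apply L'Hôpital: lim (25*e^(15 - 5*w) - 25)/(30*w - 90), still 0/0.
After 3 applications of L'Hôpital's rule the quotient is (-125*e^(15 - 5*w))/(30); substituting w = 3 gives -25/6.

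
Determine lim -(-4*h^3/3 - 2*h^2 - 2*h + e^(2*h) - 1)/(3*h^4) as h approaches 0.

Direct substitution gives 0/0.
Apply L'Hôpital: lim (-4*h^2 - 4*h + 2*e^(2*h) - 2)/(-12*h^3), still 0/0.
Apply L'Hôpital: lim (-8*h + 4*e^(2*h) - 4)/(-36*h^2), still 0/0.
Apply L'Hôpital: lim (8*e^(2*h) - 8)/(-72*h), still 0/0.
After 4 applications of L'Hôpital's rule the quotient is (16*e^(2*h))/(-72); substituting h = 0 gives -2/9.

-2/9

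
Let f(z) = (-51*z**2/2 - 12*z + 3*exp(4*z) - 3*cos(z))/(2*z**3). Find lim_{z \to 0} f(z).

16

Substitution gives 0/0; apply L'Hôpital's rule 3 times.
After differentiating numerator and denominator 3 times the quotient is (192*e^(4*z) - 3*sin(z))/(12); at z = 0 this is 16.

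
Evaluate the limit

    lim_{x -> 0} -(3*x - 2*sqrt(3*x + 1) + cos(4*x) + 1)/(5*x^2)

Substitution gives 0/0; apply L'Hôpital's rule 2 times.
After differentiating numerator and denominator 2 times the quotient is (-16*cos(4*x) + 9/(2*(3*x + 1)^(3/2)))/(-10); at x = 0 this is 23/20.

23/20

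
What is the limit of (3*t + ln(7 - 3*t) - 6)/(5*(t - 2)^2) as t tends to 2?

-9/10

Direct substitution gives 0/0.
Apply L'Hôpital: lim (3 - 3/(7 - 3*t))/(10*t - 20), still 0/0.
After 2 applications of L'Hôpital's rule the quotient is (-9/(7 - 3*t)^2)/(10); substituting t = 2 gives -9/10.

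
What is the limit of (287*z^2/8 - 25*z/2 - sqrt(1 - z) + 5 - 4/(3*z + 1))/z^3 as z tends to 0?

1729/16

Substitution gives 0/0; apply L'Hôpital's rule 3 times.
After differentiating numerator and denominator 3 times the quotient is (648/(3*z + 1)^4 + 3/(8*(1 - z)^(5/2)))/(6); at z = 0 this is 1729/16.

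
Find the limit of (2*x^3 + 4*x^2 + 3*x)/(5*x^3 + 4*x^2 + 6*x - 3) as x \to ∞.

Numerator and denominator both have degree 3.
Dividing every term by x^3, all lower-order terms vanish and the limit is the ratio of leading coefficients, 2/(5) = 2/5.

2/5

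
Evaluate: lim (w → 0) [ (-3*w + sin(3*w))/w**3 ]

Direct substitution gives 0/0.
Apply L'Hôpital: lim (3*cos(3*w) - 3)/(3*w^2), still 0/0.
Apply L'Hôpital: lim (-9*sin(3*w))/(6*w), still 0/0.
After 3 applications of L'Hôpital's rule the quotient is (-27*cos(3*w))/(6); substituting w = 0 gives -9/2.

-9/2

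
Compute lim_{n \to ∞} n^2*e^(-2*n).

Write as n^2/e^{2n}, an ∞/∞ form.
Exponential growth dominates any polynomial, so repeated L'Hôpital (or the standard result) gives 0.

0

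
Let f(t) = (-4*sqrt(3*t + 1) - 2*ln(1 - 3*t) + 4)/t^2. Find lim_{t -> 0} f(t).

27/2

Substitution gives 0/0 (the numerator vanishes to order 2).
Expand each term to order t^2: the coefficient of t^2 in -2·ln(1 - 3t) is 9 and in -4·√(1 + 3t) is 9/2.
Lower-order terms cancel with the polynomial part, so the numerator is (27/2)·t^2 + o(t^2), and the limit is (27/2)/(1) = 27/2.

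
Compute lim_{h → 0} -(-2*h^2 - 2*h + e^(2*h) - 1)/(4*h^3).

Direct substitution gives 0/0.
Apply L'Hôpital: lim (-4*h + 2*e^(2*h) - 2)/(-12*h^2), still 0/0.
Apply L'Hôpital: lim (4*e^(2*h) - 4)/(-24*h), still 0/0.
After 3 applications of L'Hôpital's rule the quotient is (8*e^(2*h))/(-24); substituting h = 0 gives -1/3.

-1/3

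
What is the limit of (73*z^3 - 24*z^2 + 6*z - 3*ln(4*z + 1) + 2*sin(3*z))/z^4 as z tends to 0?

192

Substitution gives 0/0; apply L'Hôpital's rule 4 times.
After differentiating numerator and denominator 4 times the quotient is (162*sin(3*z) + 4608/(4*z + 1)^4)/(24); at z = 0 this is 192.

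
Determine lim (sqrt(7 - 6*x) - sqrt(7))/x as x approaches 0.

-3*√(7)/7

Substitution gives 0/0. Multiply numerator and denominator by the conjugate √(7 - 6x) + √7.
The numerator becomes (7 - 6x) − 7 = -6x, so the expression simplifies to -6/(√(7 - 6x) + √7).
Letting x → 0 gives -6/(2√7) = -3*√(7)/7.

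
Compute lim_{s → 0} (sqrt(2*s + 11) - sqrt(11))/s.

√(11)/11

Substitution gives 0/0. Multiply numerator and denominator by the conjugate √(11 + 2s) + √11.
The numerator becomes (11 + 2s) − 11 = 2s, so the expression simplifies to 2/(√(11 + 2s) + √11).
Letting s → 0 gives 2/(2√11) = √(11)/11.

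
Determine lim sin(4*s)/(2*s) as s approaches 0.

2

Substitution gives 0/0.
Write it as (4/2)·sin(4s)/(4s); since sin(u)/u → 1, the limit is 2.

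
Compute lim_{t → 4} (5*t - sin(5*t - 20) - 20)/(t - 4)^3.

Direct substitution gives 0/0.
Apply L'Hôpital: lim (5 - 5*cos(5*t - 20))/(3*(t - 4)^2), still 0/0.
Apply L'Hôpital: lim (25*sin(5*t - 20))/(6*t - 24), still 0/0.
After 3 applications of L'Hôpital's rule the quotient is (125*cos(5*t - 20))/(6); substituting t = 4 gives 125/6.

125/6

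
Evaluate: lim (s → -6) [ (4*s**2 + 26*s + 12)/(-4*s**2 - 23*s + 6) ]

-22/25

Since s = -6 makes numerator and denominator zero, (s + 6) divides both.
Cancelling it gives (4*s + 2)/(1 - 4*s); now plug in s = -6 to get -22/25.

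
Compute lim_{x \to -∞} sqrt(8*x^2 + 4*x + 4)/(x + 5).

-2*√(2)

For large |x|, √(8*x^2 + 4*x + 4) ≈ √8·|x| and the denominator ≈ x.
Since x → −∞, |x| = −x, giving −√8/(1) = -2*√(2).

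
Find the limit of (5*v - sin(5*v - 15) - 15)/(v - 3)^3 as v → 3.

125/6

Direct substitution gives 0/0.
Apply L'Hôpital: lim (5 - 5*cos(5*v - 15))/(3*(v - 3)^2), still 0/0.
Apply L'Hôpital: lim (25*sin(5*v - 15))/(6*v - 18), still 0/0.
After 3 applications of L'Hôpital's rule the quotient is (125*cos(5*v - 15))/(6); substituting v = 3 gives 125/6.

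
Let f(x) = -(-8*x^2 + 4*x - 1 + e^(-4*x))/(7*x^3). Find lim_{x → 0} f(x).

Direct substitution gives 0/0.
Apply L'Hôpital: lim (-16*x + 4 - 4*e^(-4*x))/(-21*x^2), still 0/0.
Apply L'Hôpital: lim (-16 + 16*e^(-4*x))/(-42*x), still 0/0.
After 3 applications of L'Hôpital's rule the quotient is (-64*e^(-4*x))/(-42); substituting x = 0 gives 32/21.

32/21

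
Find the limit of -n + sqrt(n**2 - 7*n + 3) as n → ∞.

This has the form ∞ − ∞. Multiply and divide by the conjugate √(n^2 - 7*n + 3) + n.
That gives (-7n + 3) / (√(n^2 - 7*n + 3) + n).
Divide numerator and denominator by n: the limit is -7/(2·1) = -7/2.

-7/2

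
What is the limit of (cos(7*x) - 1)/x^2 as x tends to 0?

Direct substitution gives 0/0.
Apply L'Hôpital: lim (-7*sin(7*x))/(2*x), still 0/0.
After 2 applications of L'Hôpital's rule the quotient is (-49*cos(7*x))/(2); substituting x = 0 gives -49/2.

-49/2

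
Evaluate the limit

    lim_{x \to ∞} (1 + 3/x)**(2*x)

e^(6)

Let L be the limit and take ln: ln L = lim (2x)·ln(1 + 3/x) = lim (2x)·(3/x + O(1/x²)) = 6.
Hence L = e^(6).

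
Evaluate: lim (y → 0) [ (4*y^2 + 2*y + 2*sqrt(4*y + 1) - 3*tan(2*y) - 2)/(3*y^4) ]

Substitution gives 0/0 (the numerator vanishes to order 4).
Expand each term to order y^4: the coefficient of y^4 in -3·tan(2y) is 0 and in 2·√(1 + 4y) is -20.
Lower-order terms cancel with the polynomial part, so the numerator is (-20)·y^4 + o(y^4), and the limit is (-20)/(3) = -20/3.

-20/3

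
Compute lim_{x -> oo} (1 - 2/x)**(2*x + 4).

e^(-4)

Write it as [(1 - 2/x)^x]^(2) · (1 - 2/x)^(4). The bracketed term tends to e^(-2) and the second factor to 1, so the limit is e^(-4).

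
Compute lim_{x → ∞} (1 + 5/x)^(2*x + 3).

e^(10)

The base → 1 and the exponent → ∞: a 1^∞ form.
Take logarithms: (2x + 3)·ln(1 + 5/x). Since ln(1+u) ~ u for small u, this behaves like (2x)·(5/x) → 10.
So the limit is e^(10).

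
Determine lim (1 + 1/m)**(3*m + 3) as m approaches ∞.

The base → 1 and the exponent → ∞: a 1^∞ form.
Take logarithms: (3m + 3)·ln(1 + 1/m). Since ln(1+u) ~ u for small u, this behaves like (3m)·(1/m) → 3.
So the limit is e^(3).

e^(3)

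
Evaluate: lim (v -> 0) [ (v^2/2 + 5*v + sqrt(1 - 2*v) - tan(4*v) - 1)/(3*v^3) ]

Substitution gives 0/0 (the numerator vanishes to order 3).
Expand each term to order v^3: the coefficient of v^3 in −tan(4v) is -64/3 and in √(1 - 2v) is -1/2.
Lower-order terms cancel with the polynomial part, so the numerator is (-131/6)·v^3 + o(v^3), and the limit is (-131/6)/(3) = -131/18.

-131/18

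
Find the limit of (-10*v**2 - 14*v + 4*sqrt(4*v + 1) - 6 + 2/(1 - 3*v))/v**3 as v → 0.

70

Substitution gives 0/0; apply L'Hôpital's rule 3 times.
After differentiating numerator and denominator 3 times the quotient is (96/(4*v + 1)^(5/2) + 324/(3*v - 1)^4)/(6); at v = 0 this is 70.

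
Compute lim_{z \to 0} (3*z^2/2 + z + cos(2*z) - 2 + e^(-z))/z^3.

-1/6

Substitution gives 0/0 (the numerator vanishes to order 3).
Expand each term to order z^3: the coefficient of z^3 in cos(2z) is 0 and in e^(-z) is -1/6.
Lower-order terms cancel with the polynomial part, so the numerator is (-1/6)·z^3 + o(z^3), and the limit is (-1/6)/(1) = -1/6.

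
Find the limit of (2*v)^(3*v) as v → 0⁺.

1

Base → 0⁺ and exponent → 0⁺: a 0^0 form.
Take logs: 3v·ln(2v). This is 0·(−∞); rewriting as ln(2v)/(1/(3v)) and applying L'Hôpital gives 0.
Hence the limit is e^0 = 1.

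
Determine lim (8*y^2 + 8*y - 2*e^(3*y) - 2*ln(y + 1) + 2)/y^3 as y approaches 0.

Substitution gives 0/0 (the numerator vanishes to order 3).
Expand each term to order y^3: the coefficient of y^3 in -2·e^(3y) is -9 and in -2·ln(1 + y) is -2/3.
Lower-order terms cancel with the polynomial part, so the numerator is (-29/3)·y^3 + o(y^3), and the limit is (-29/3)/(1) = -29/3.

-29/3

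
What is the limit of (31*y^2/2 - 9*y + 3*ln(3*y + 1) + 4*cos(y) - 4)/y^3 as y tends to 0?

Substitution gives 0/0 (the numerator vanishes to order 3).
Expand each term to order y^3: the coefficient of y^3 in 4·cos(y) is 0 and in 3·ln(1 + 3y) is 27.
Lower-order terms cancel with the polynomial part, so the numerator is (27)·y^3 + o(y^3), and the limit is (27)/(1) = 27.

27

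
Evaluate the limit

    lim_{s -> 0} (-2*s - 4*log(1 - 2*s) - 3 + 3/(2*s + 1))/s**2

20

Substitution gives 0/0; apply L'Hôpital's rule 2 times.
After differentiating numerator and denominator 2 times the quotient is (24/(2*s + 1)^3 + 16/(2*s - 1)^2)/(2); at s = 0 this is 20.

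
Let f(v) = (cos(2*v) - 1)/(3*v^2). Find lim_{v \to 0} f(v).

-2/3

Direct substitution gives 0/0.
Apply L'Hôpital: lim (-2*sin(2*v))/(6*v), still 0/0.
After 2 applications of L'Hôpital's rule the quotient is (-4*cos(2*v))/(6); substituting v = 0 gives -2/3.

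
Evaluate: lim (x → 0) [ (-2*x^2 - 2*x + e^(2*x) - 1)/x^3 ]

4/3

Direct substitution gives 0/0.
Apply L'Hôpital: lim (-4*x + 2*e^(2*x) - 2)/(3*x^2), still 0/0.
Apply L'Hôpital: lim (4*e^(2*x) - 4)/(6*x), still 0/0.
After 3 applications of L'Hôpital's rule the quotient is (8*e^(2*x))/(6); substituting x = 0 gives 4/3.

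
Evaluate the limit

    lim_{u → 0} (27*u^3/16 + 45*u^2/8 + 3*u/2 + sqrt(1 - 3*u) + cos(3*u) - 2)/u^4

Substitution gives 0/0 (the numerator vanishes to order 4).
Expand each term to order u^4: the coefficient of u^4 in cos(3u) is 27/8 and in √(1 - 3u) is -405/128.
Lower-order terms cancel with the polynomial part, so the numerator is (27/128)·u^4 + o(u^4), and the limit is (27/128)/(1) = 27/128.

27/128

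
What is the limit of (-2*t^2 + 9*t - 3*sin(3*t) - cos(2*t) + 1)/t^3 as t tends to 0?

27/2

Substitution gives 0/0 (the numerator vanishes to order 3).
Expand each term to order t^3: the coefficient of t^3 in −cos(2t) is 0 and in -3·sin(3t) is 27/2.
Lower-order terms cancel with the polynomial part, so the numerator is (27/2)·t^3 + o(t^3), and the limit is (27/2)/(1) = 27/2.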